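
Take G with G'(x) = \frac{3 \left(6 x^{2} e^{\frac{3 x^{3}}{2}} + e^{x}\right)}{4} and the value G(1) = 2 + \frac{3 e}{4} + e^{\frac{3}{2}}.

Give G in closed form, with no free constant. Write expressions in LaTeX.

G(x) = \frac{3 e^{x} + 4 e^{\frac{3 x^{3}}{2}} + 8}{4}

Check a candidate G(x) by differentiating: d/dx[G] must match the given G'(x).
A general antiderivative is \frac{3 e^{x}}{4} + e^{\frac{3 x^{3}}{2}} + C.
The condition gives C = 2 + \frac{3 e}{4} + e^{\frac{3}{2}} - (\frac{3 e}{4} + e^{\frac{3}{2}}) = 2.
So G(x) = \frac{3 e^{x} + 4 e^{\frac{3 x^{3}}{2}} + 8}{4}.
Check: d/dx[\frac{3 e^{x} + 4 e^{\frac{3 x^{3}}{2}} + 8}{4}] = \frac{9 x^{2} e^{\frac{3 x^{3}}{2}}}{2} + \frac{3 e^{x}}{4}, which equals G'(x).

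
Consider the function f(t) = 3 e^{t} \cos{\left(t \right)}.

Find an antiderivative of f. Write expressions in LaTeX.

Whatever form F(t) takes, F'(t) = f(t) is non-negotiable.
Check: d/dt[\frac{3 \left(\sin{\left(t \right)} + \cos{\left(t \right)}\right) e^{t}}{2}] = 3 e^{t} \cos{\left(t \right)} = f(t).

An antiderivative is F(t) = \frac{3 \left(\sin{\left(t \right)} + \cos{\left(t \right)}\right) e^{t}}{2}.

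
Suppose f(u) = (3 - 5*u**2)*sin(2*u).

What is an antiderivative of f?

An antiderivative is F(u) = 5*u**2*cos(2*u)/2 - 5*u*sin(2*u)/2 - 11*cos(2*u)/4.

Recover f(u) by differentiating a candidate F(u); any mismatch rules it out.
Check: d/du[5*u**2*cos(2*u)/2 - 5*u*sin(2*u)/2 - 11*cos(2*u)/4] = -5*u**2*sin(2*u) + 3*sin(2*u), which equals f(u).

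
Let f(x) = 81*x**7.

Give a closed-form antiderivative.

Differentiate the proposed F(x) back; it has to land on f(x) exactly.
Check: d/dx[81*x**8/8] = 81*x**7 = f(x).

An antiderivative is F(x) = 81*x**8/8.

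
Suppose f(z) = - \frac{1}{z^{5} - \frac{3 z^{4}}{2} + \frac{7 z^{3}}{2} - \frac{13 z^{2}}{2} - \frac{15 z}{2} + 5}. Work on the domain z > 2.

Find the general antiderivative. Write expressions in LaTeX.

F(z) = - \frac{2 \log{\left(z - 2 \right)}}{81} + \frac{16 \log{\left(z - \frac{1}{2} \right)}}{189} - \frac{\log{\left(z + 1 \right)}}{27} - \frac{13 \log{\left(z^{2} + 5 \right)}}{1134} - \frac{17 \sqrt{5} \operatorname{atan}{\left(\frac{\sqrt{5} z}{5} \right)}}{2835} + C

Factor the denominator (\left(z - 2\right) \left(z + 1\right) \left(2 z - 1\right) \left(z^{2} + 5\right)) and decompose: f = - \frac{13 z + 17}{567 \left(z^{2} + 5\right)} + \frac{32}{189 \left(2 z - 1\right)} - \frac{1}{27 \left(z + 1\right)} - \frac{2}{81 \left(z - 2\right)}; each piece integrates to a log, atan, or power term.
Check: d/dz[- \frac{2 \log{\left(z - 2 \right)}}{81} + \frac{16 \log{\left(z - \frac{1}{2} \right)}}{189} - \frac{\log{\left(z + 1 \right)}}{27} - \frac{13 \log{\left(z^{2} + 5 \right)}}{1134} - \frac{17 \sqrt{5} \operatorname{atan}{\left(\frac{\sqrt{5} z}{5} \right)}}{2835}] = - \frac{2}{2 z^{5} - 3 z^{4} + 7 z^{3} - 13 z^{2} - 15 z + 10}, which equals f(z).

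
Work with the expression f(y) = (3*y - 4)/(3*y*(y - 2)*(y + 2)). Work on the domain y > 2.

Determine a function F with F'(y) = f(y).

Factor the denominator (3*y*(y - 2)*(y + 2)) and decompose: f = -5/(12*(y + 2)) + 1/(12*(y - 2)) + 1/(3*y); each piece integrates to a log, atan, or power term.
Check: d/dy[log(y)/3 + log(y - 2)/12 - 5*log(y + 2)/12] = (3*y - 4)/(3*y**3 - 12*y), which equals f(y).

An antiderivative is F(y) = log(y)/3 + log(y - 2)/12 - 5*log(y + 2)/12.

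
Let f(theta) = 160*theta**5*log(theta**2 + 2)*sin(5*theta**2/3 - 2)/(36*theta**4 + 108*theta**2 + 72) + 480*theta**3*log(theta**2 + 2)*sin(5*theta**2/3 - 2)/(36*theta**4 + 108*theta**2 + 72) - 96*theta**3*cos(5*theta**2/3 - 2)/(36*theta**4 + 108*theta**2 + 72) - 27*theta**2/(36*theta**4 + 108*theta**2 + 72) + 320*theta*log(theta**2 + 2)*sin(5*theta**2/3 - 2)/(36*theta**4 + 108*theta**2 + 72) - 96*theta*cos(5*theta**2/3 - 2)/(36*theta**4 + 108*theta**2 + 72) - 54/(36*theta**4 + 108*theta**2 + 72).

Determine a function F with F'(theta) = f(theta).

An antiderivative is F(theta) = -4*log(theta**2 + 2)*cos(5*theta**2/3 - 2)/3 - 3*atan(theta)/4.

Integrate term by term and add the pieces.
Check: d/dtheta[-4*log(theta**2 + 2)*cos(5*theta**2/3 - 2)/3 - 3*atan(theta)/4] = (160*theta**5*log(theta**2 + 2)*sin(5*theta**2/3 - 2) + 480*theta**3*log(theta**2 + 2)*sin(5*theta**2/3 - 2) - 96*theta**3*cos(5*theta**2/3 - 2) - 27*theta**2 + 320*theta*log(theta**2 + 2)*sin(5*theta**2/3 - 2) - 96*theta*cos(5*theta**2/3 - 2) - 54)/(36*theta**4 + 108*theta**2 + 72), which equals f(theta).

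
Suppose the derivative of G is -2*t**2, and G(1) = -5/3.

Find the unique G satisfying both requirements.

G(t) = -2*t**3/3 - 1

Since d/dt undoes antidifferentiation here, G(t) must give back the stated G'(t).
A general antiderivative is -2*t**3/3 + C.
The condition gives C = -5/3 - (-2/3) = -1.
So G(t) = -2*t**3/3 - 1.
Check: d/dt[-2*t**3/3 - 1] = -2*t**2 = G'(t).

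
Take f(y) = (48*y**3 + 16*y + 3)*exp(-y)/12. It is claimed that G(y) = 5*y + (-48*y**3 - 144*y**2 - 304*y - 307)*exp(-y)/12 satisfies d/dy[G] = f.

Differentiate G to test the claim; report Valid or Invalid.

Invalid: d/dy[G] - f = 5, which is not 0.

d/dy[G] = (48*y**3 + 16*y + 60*exp(y) + 3)*exp(-y)/12
d/dy[G] - f(y) = 5 != 0.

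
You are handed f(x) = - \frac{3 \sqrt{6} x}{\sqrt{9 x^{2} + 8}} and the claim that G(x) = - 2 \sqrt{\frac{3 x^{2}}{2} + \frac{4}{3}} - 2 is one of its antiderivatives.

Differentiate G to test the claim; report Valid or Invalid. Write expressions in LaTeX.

Valid. The derivative of G reproduces f.

d/dx[G] = - \frac{3 \sqrt{6} x}{\sqrt{9 x^{2} + 8}}
This equals f(x) exactly, so the claim holds.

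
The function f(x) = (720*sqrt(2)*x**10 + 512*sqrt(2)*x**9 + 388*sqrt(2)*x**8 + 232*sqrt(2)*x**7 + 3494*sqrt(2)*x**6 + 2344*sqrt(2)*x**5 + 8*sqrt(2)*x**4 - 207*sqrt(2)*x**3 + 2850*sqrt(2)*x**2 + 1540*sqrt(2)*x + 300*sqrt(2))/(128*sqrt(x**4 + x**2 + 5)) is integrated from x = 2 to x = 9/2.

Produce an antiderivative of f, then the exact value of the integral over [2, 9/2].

Antiderivative: F(x) = 5*x**7*sqrt(x**4/2 + x**2/2 + 5/2)/4 + x**6*sqrt(x**4/2 + x**2/2 + 5/2) - 9*x**5*sqrt(x**4/2 + x**2/2 + 5/2)/16 - 9*x**4*sqrt(x**4/2 + x**2/2 + 5/2)/16 + 91*x**3*sqrt(x**4/2 + x**2/2 + 5/2)/32 + 151*x**2*sqrt(x**4/2 + x**2/2 + 5/2)/64 + 15*x*sqrt(x**4/2 + x**2/2 + 5/2)/16 + 15*sqrt(x**4/2 + x**2/2 + 5/2)/32; value = -37045*sqrt(2)/64 + 13838187*sqrt(13930)/2048

For F(x) to be correct the identity F'(x) - f(x) = 0 must hold.
F(x) = 5*x**7*sqrt(x**4/2 + x**2/2 + 5/2)/4 + x**6*sqrt(x**4/2 + x**2/2 + 5/2) - 9*x**5*sqrt(x**4/2 + x**2/2 + 5/2)/16 - 9*x**4*sqrt(x**4/2 + x**2/2 + 5/2)/16 + 91*x**3*sqrt(x**4/2 + x**2/2 + 5/2)/32 + 151*x**2*sqrt(x**4/2 + x**2/2 + 5/2)/64 + 15*x*sqrt(x**4/2 + x**2/2 + 5/2)/16 + 15*sqrt(x**4/2 + x**2/2 + 5/2)/32 is an antiderivative of f.
Check: d/dx[5*x**7*sqrt(x**4/2 + x**2/2 + 5/2)/4 + x**6*sqrt(x**4/2 + x**2/2 + 5/2) - 9*x**5*sqrt(x**4/2 + x**2/2 + 5/2)/16 - 9*x**4*sqrt(x**4/2 + x**2/2 + 5/2)/16 + 91*x**3*sqrt(x**4/2 + x**2/2 + 5/2)/32 + 151*x**2*sqrt(x**4/2 + x**2/2 + 5/2)/64 + 15*x*sqrt(x**4/2 + x**2/2 + 5/2)/16 + 15*sqrt(x**4/2 + x**2/2 + 5/2)/32] = (720*sqrt(2)*x**10 + 512*sqrt(2)*x**9 + 388*sqrt(2)*x**8 + 232*sqrt(2)*x**7 + 3494*sqrt(2)*x**6 + 2344*sqrt(2)*x**5 + 8*sqrt(2)*x**4 - 207*sqrt(2)*x**3 + 2850*sqrt(2)*x**2 + 1540*sqrt(2)*x + 300*sqrt(2))/(128*sqrt(x**4 + x**2 + 5)) = f(x).
F(9/2) = 13838187*sqrt(13930)/2048; F(2) = 37045*sqrt(2)/64.
Integral = F(9/2) - F(2) = -37045*sqrt(2)/64 + 13838187*sqrt(13930)/2048.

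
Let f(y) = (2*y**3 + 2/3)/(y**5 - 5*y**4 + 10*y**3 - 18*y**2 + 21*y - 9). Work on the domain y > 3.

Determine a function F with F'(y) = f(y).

Factor the denominator (3*(y - 3)*(y - 1)**2*(y**2 + 3)) and decompose: f = -(7*y + 6)/(18*(y**2 + 3)) - 3/(4*(y - 1)) - 1/(3*(y - 1)**2) + 41/(36*(y - 3)); each piece integrates to a log, atan, or power term.
Check: d/dy[41*log(y - 3)/36 - 3*log(y - 1)/4 - 7*log(y**2 + 3)/36 - sqrt(3)*atan(sqrt(3)*y/3)/9 + 1/(3*y - 3)] = (6*y**3 + 2)/(3*y**5 - 15*y**4 + 30*y**3 - 54*y**2 + 63*y - 27), which equals f(y).

An antiderivative is F(y) = 41*log(y - 3)/36 - 3*log(y - 1)/4 - 7*log(y**2 + 3)/36 - sqrt(3)*atan(sqrt(3)*y/3)/9 + 1/(3*y - 3).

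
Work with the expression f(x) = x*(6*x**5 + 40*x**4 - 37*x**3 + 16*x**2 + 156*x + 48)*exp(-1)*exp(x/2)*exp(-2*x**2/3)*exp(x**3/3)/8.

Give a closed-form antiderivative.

An antiderivative is F(x) = 3*x**4*exp(-1)*exp(x/2)*exp(-2*x**2/3)*exp(x**3/3)/4 + 6*x**3*exp(-1)*exp(x/2)*exp(-2*x**2/3)*exp(x**3/3) + 3*x**2*exp(-1)*exp(x/2)*exp(-2*x**2/3)*exp(x**3/3).

Recognize the product-rule pattern: f = u'v + uv' with u = 3*x**4/4 + 6*x**3 + 3*x**2, v = exp(x**3/3 - 2*x**2/3 + x/2 - 1), so integration by parts undoes it.
Check: d/dx[3*x**4*exp(-1)*exp(x/2)*exp(-2*x**2/3)*exp(x**3/3)/4 + 6*x**3*exp(-1)*exp(x/2)*exp(-2*x**2/3)*exp(x**3/3) + 3*x**2*exp(-1)*exp(x/2)*exp(-2*x**2/3)*exp(x**3/3)] = (6*x**6*exp(x/2)*exp(x**3/3) + 40*x**5*exp(x/2)*exp(x**3/3) - 37*x**4*exp(x/2)*exp(x**3/3) + 16*x**3*exp(x/2)*exp(x**3/3) + 156*x**2*exp(x/2)*exp(x**3/3) + 48*x*exp(x/2)*exp(x**3/3))*exp(-1)*exp(-2*x**2/3)/8, which equals f(x).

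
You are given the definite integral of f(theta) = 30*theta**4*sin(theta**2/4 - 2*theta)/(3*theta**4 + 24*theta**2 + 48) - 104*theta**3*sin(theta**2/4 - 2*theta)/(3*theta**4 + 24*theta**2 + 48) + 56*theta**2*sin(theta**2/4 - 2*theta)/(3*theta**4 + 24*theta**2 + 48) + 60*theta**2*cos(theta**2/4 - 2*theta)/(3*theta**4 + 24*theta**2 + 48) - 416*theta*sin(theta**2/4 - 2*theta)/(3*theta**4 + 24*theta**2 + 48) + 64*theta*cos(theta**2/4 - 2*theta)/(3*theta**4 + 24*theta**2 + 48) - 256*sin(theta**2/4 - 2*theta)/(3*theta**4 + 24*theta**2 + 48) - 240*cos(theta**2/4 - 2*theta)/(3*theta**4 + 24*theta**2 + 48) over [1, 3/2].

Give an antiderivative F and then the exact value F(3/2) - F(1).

Antiderivative: F(theta) = -4*(15*theta + 8)*cos(theta**2/4 - 2*theta)/(3*(theta**2 + 4)); value = 92*cos(7/4)/15 - 488*cos(39/16)/75

The integrand splits into summands that can be handled one at a time.
F(theta) = -4*(15*theta + 8)*cos(theta**2/4 - 2*theta)/(3*(theta**2 + 4)) is an antiderivative of f.
Check: d/dtheta[-4*(15*theta + 8)*cos(theta**2/4 - 2*theta)/(3*(theta**2 + 4))] = (30*theta**4*sin(theta**2/4 - 2*theta) - 104*theta**3*sin(theta**2/4 - 2*theta) + 56*theta**2*sin(theta**2/4 - 2*theta) + 60*theta**2*cos(theta**2/4 - 2*theta) - 416*theta*sin(theta**2/4 - 2*theta) + 64*theta*cos(theta**2/4 - 2*theta) - 256*sin(theta**2/4 - 2*theta) - 240*cos(theta**2/4 - 2*theta))/(3*theta**4 + 24*theta**2 + 48), which equals f(theta).
F(3/2) = -488*cos(39/16)/75; F(1) = -92*cos(7/4)/15.
Integral = F(3/2) - F(1) = 92*cos(7/4)/15 - 488*cos(39/16)/75.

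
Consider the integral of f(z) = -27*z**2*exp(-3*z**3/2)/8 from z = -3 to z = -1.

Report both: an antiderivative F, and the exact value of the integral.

The substitution u = -3*z**3/2 works: f is exactly (dF/du)*(du/dz) for that inner function.
F(z) = 3*exp(-3*z**3/2)/4 is an antiderivative of f.
Check: d/dz[3*exp(-3*z**3/2)/4] = -27*z**2*exp(-3*z**3/2)/8 = f(z).
F(-1) = 3*exp(3/2)/4; F(-3) = 3*exp(81/2)/4.
Integral = F(-1) - F(-3) = -3*exp(81/2)/4 + 3*exp(3/2)/4.

Antiderivative: F(z) = 3*exp(-3*z**3/2)/4; value = -3*exp(81/2)/4 + 3*exp(3/2)/4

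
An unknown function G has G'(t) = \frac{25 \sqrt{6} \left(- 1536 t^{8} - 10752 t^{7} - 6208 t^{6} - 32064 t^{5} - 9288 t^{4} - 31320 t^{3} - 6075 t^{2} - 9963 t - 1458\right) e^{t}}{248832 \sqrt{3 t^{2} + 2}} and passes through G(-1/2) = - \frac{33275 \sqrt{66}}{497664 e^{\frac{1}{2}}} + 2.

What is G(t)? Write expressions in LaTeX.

G(t) = - \frac{12800 \sqrt{6} t^{6} \sqrt{3 t^{2} + 2} e^{t} + 43200 \sqrt{6} t^{4} \sqrt{3 t^{2} + 2} e^{t} + 48600 \sqrt{6} t^{2} \sqrt{3 t^{2} + 2} e^{t} + 18225 \sqrt{6} \sqrt{3 t^{2} + 2} e^{t} - 497664}{248832}

Since d/dt undoes antidifferentiation here, G(t) must give back the stated G'(t).
A general antiderivative is \frac{25 \left(- \frac{2 t^{2}}{3} - \frac{3}{4}\right)^{3} \sqrt{\frac{t^{2}}{2} + \frac{1}{3}} e^{t}}{24} + C.
The condition gives C = - \frac{33275 \sqrt{66}}{497664 e^{\frac{1}{2}}} + 2 - (- \frac{33275 \sqrt{66}}{497664 e^{\frac{1}{2}}}) = 2.
So G(t) = - \frac{12800 \sqrt{6} t^{6} \sqrt{3 t^{2} + 2} e^{t} + 43200 \sqrt{6} t^{4} \sqrt{3 t^{2} + 2} e^{t} + 48600 \sqrt{6} t^{2} \sqrt{3 t^{2} + 2} e^{t} + 18225 \sqrt{6} \sqrt{3 t^{2} + 2} e^{t} - 497664}{248832}.
Check: d/dt[- \frac{12800 \sqrt{6} t^{6} \sqrt{3 t^{2} + 2} e^{t} + 43200 \sqrt{6} t^{4} \sqrt{3 t^{2} + 2} e^{t} + 48600 \sqrt{6} t^{2} \sqrt{3 t^{2} + 2} e^{t} + 18225 \sqrt{6} \sqrt{3 t^{2} + 2} e^{t} - 497664}{248832}] = \frac{- 38400 \sqrt{6} t^{8} e^{t} - 268800 \sqrt{6} t^{7} e^{t} - 155200 \sqrt{6} t^{6} e^{t} - 801600 \sqrt{6} t^{5} e^{t} - 232200 \sqrt{6} t^{4} e^{t} - 783000 \sqrt{6} t^{3} e^{t} - 151875 \sqrt{6} t^{2} e^{t} - 249075 \sqrt{6} t e^{t} - 36450 \sqrt{6} e^{t}}{248832 \sqrt{3 t^{2} + 2}}, which equals G'(t).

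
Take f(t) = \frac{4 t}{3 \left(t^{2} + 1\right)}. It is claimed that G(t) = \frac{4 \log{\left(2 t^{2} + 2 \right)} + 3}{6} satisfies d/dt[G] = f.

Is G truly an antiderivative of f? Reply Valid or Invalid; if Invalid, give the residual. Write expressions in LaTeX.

d/dt[G] = \frac{4 t}{3 t^{2} + 3}
This equals f(t) exactly, so the claim holds.

Valid - differentiating G returns exactly f.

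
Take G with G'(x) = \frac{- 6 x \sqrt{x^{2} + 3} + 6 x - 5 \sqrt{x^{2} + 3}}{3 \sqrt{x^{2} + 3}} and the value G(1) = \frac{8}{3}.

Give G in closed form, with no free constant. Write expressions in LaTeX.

G(x) = - x^{2} - \frac{5 x}{3} + 2 \sqrt{x^{2} + 3} + \frac{4}{3}

A candidate passes only if d/dx[G] lands on the given G'(x) exactly.
A general antiderivative is - x^{2} - \frac{5 x}{3} + 2 \sqrt{x^{2} + 3} + \frac{1}{3} + C.
The condition gives C = \frac{8}{3} - (\frac{5}{3}) = 1.
So G(x) = - x^{2} - \frac{5 x}{3} + 2 \sqrt{x^{2} + 3} + \frac{4}{3}.
Check: d/dx[- x^{2} - \frac{5 x}{3} + 2 \sqrt{x^{2} + 3} + \frac{4}{3}] = \frac{- 6 x \sqrt{x^{2} + 3} + 6 x - 5 \sqrt{x^{2} + 3}}{3 \sqrt{x^{2} + 3}} = G'(x).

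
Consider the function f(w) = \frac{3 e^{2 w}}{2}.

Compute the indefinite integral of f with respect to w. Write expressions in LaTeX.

F(w) = \frac{3 e^{2 w}}{4} + C

Whatever form F(w) takes, F'(w) = f(w) is non-negotiable.
Check: d/dw[\frac{3 e^{2 w}}{4}] = \frac{3 e^{2 w}}{2} = f(w).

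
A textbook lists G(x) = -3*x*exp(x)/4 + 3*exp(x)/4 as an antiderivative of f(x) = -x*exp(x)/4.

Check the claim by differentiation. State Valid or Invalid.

d/dx[G] = -3*x*exp(x)/4
d/dx[G] - f(x) = -x*exp(x)/2 != 0.

Invalid: d/dx[G] - f = -x*exp(x)/2, which is not 0.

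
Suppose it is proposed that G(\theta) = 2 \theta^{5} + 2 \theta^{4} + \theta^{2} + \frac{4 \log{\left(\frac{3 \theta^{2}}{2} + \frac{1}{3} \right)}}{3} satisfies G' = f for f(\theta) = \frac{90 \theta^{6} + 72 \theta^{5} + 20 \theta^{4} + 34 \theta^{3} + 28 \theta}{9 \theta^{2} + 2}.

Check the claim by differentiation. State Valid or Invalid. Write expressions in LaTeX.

Valid - differentiating G returns exactly f.

d/d\theta[G] = \frac{90 \theta^{6} + 72 \theta^{5} + 20 \theta^{4} + 34 \theta^{3} + 28 \theta}{9 \theta^{2} + 2}
This equals f(\theta) exactly, so the claim holds.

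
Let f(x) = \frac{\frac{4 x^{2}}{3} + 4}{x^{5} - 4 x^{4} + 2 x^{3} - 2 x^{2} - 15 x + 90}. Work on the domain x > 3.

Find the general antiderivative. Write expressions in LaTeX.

F(x) = \frac{- 972 x \log{\left(x - 3 \right)} + 1372 x \log{\left(x + 2 \right)} - 200 x \log{\left(x^{2} + 5 \right)} - 380 \sqrt{5} x \operatorname{atan}{\left(\frac{\sqrt{5} x}{5} \right)} + 2916 \log{\left(x - 3 \right)} - 4116 \log{\left(x + 2 \right)} + 600 \log{\left(x^{2} + 5 \right)} + 1140 \sqrt{5} \operatorname{atan}{\left(\frac{\sqrt{5} x}{5} \right)} - 7560}{33075 x - 99225} + C

Factor the denominator (3 \left(x - 3\right)^{2} \left(x + 2\right) \left(x^{2} + 5\right)) and decompose: f = - \frac{4 \left(4 x + 19\right)}{1323 \left(x^{2} + 5\right)} + \frac{28}{675 \left(x + 2\right)} - \frac{36}{1225 \left(x - 3\right)} + \frac{8}{35 \left(x - 3\right)^{2}}; each piece integrates to a log, atan, or power term.
Check: d/dx[\frac{- 972 x \log{\left(x - 3 \right)} + 1372 x \log{\left(x + 2 \right)} - 200 x \log{\left(x^{2} + 5 \right)} - 380 \sqrt{5} x \operatorname{atan}{\left(\frac{\sqrt{5} x}{5} \right)} + 2916 \log{\left(x - 3 \right)} - 4116 \log{\left(x + 2 \right)} + 600 \log{\left(x^{2} + 5 \right)} + 1140 \sqrt{5} \operatorname{atan}{\left(\frac{\sqrt{5} x}{5} \right)} - 7560}{33075 x - 99225}] = \frac{4 x^{2} + 12}{3 x^{5} - 12 x^{4} + 6 x^{3} - 6 x^{2} - 45 x + 270}, which equals f(x).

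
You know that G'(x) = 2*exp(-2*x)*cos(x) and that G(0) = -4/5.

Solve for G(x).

Differentiate the proposed G(x) back; it has to land on the given G'(x).
A general antiderivative is 2*exp(-2*x)*sin(x)/5 - 4*exp(-2*x)*cos(x)/5 + C.
The condition gives C = -4/5 - (-4/5) = 0.
So G(x) = 2*exp(-2*x)*sin(x)/5 - 4*exp(-2*x)*cos(x)/5.
Check: d/dx[2*exp(-2*x)*sin(x)/5 - 4*exp(-2*x)*cos(x)/5] = 2*exp(-2*x)*cos(x) = G'(x).

G(x) = 2*exp(-2*x)*sin(x)/5 - 4*exp(-2*x)*cos(x)/5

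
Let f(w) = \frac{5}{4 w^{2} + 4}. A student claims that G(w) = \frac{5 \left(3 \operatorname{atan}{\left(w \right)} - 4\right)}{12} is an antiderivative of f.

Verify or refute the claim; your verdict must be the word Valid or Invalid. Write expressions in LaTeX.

d/dw[G] = \frac{5}{4 w^{2} + 4}
This equals f(w) exactly, so the claim holds.

Valid - the claim checks out under differentiation.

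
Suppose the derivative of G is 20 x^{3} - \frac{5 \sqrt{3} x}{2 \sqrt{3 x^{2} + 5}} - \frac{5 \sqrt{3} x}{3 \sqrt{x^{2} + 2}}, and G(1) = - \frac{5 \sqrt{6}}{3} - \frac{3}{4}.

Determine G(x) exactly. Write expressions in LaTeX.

Integrate term by term and add the pieces.
A general antiderivative is 5 x^{4} - \frac{5 \sqrt{x^{2} + \frac{5}{3}}}{2} - \frac{5 \sqrt{3 x^{2} + 6}}{3} - \frac{3}{4} + C.
The condition gives C = - \frac{5 \sqrt{6}}{3} - \frac{3}{4} - (- \frac{5 \sqrt{6}}{3} - \frac{3}{4}) = 0.
So G(x) = 5 x^{4} - \frac{5 \sqrt{x^{2} + \frac{5}{3}}}{2} - \frac{5 \sqrt{3 x^{2} + 6}}{3} - \frac{3}{4}.
Check: d/dx[5 x^{4} - \frac{5 \sqrt{x^{2} + \frac{5}{3}}}{2} - \frac{5 \sqrt{3 x^{2} + 6}}{3} - \frac{3}{4}] = \frac{120 x^{3} \sqrt{x^{2} + 2} \sqrt{3 x^{2} + 5} - 15 \sqrt{3} x \sqrt{x^{2} + 2} - 10 \sqrt{3} x \sqrt{3 x^{2} + 5}}{6 \sqrt{x^{2} + 2} \sqrt{3 x^{2} + 5}}, which equals G'(x).

G(x) = 5 x^{4} - \frac{5 \sqrt{x^{2} + \frac{5}{3}}}{2} - \frac{5 \sqrt{3 x^{2} + 6}}{3} - \frac{3}{4}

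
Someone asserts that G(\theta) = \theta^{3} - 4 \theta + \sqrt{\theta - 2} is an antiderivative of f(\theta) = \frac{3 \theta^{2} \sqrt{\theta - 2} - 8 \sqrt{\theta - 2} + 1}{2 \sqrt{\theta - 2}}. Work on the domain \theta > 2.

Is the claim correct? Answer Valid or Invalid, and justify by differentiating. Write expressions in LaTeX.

d/d\theta[G] = \frac{6 \theta^{2} \sqrt{\theta - 2} - 8 \sqrt{\theta - 2} + 1}{2 \sqrt{\theta - 2}}
d/d\theta[G] - f(\theta) = \frac{3 \theta^{2}}{2} != 0.

Invalid: d/d\theta[G] - f = \frac{3 \theta^{2}}{2}, which is not 0.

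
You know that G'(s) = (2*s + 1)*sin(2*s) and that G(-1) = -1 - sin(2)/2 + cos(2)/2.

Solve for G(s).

Recover the given G'(s) by differentiating a candidate G(s); any mismatch rules it out.
A general antiderivative is -s*cos(2*s) + sin(2*s)/2 - cos(2*s)/2 + C.
The condition gives C = -1 - sin(2)/2 + cos(2)/2 - (-sin(2)/2 + cos(2)/2) = -1.
So G(s) = -s*cos(2*s) + sin(2*s)/2 - cos(2*s)/2 - 1.
Check: d/ds[-s*cos(2*s) + sin(2*s)/2 - cos(2*s)/2 - 1] = 2*s*sin(2*s) + sin(2*s), which equals G'(s).

G(s) = -s*cos(2*s) + sin(2*s)/2 - cos(2*s)/2 - 1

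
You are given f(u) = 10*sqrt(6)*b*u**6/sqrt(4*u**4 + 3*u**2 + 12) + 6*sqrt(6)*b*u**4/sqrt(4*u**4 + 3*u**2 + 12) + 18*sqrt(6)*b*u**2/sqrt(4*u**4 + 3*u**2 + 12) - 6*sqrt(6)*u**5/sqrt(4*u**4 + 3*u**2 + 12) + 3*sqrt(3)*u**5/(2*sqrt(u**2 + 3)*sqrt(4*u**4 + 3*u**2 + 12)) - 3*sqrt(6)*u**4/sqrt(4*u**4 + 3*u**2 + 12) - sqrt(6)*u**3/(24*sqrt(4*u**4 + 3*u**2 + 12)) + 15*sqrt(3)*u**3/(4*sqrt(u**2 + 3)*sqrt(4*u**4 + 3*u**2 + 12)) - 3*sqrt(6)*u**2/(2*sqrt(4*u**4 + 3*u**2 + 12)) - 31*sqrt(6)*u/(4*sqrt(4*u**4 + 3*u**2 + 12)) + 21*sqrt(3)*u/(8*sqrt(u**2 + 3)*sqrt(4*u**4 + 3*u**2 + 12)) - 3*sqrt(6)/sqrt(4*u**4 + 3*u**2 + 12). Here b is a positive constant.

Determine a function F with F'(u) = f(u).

An antiderivative is F(u) = sqrt(6)*(24*b*u**3*sqrt(4*u**4 + 3*u**2 + 12) - 18*u**2*sqrt(4*u**4 + 3*u**2 + 12) - 12*u*sqrt(4*u**4 + 3*u**2 + 12) + 3*sqrt(2)*sqrt(u**2 + 3)*sqrt(4*u**4 + 3*u**2 + 12) + 20*sqrt(4*u**4 + 3*u**2 + 12))/48.

Recognize the product-rule pattern: f = v'r + vr' with v = 3*sqrt(2*u**4/3 + u**2/2 + 2)/2, r = 2*b*u**3 - 3*u**2/2 - u + sqrt(u**2/2 + 3/2)/2 + 5/3, so integration by parts undoes it.
Check: d/du[sqrt(6)*(24*b*u**3*sqrt(4*u**4 + 3*u**2 + 12) - 18*u**2*sqrt(4*u**4 + 3*u**2 + 12) - 12*u*sqrt(4*u**4 + 3*u**2 + 12) + 3*sqrt(2)*sqrt(u**2 + 3)*sqrt(4*u**4 + 3*u**2 + 12) + 20*sqrt(4*u**4 + 3*u**2 + 12))/48] = (240*sqrt(6)*b*u**6*sqrt(u**2 + 3) + 144*sqrt(6)*b*u**4*sqrt(u**2 + 3) + 432*sqrt(6)*b*u**2*sqrt(u**2 + 3) - 144*sqrt(6)*u**5*sqrt(u**2 + 3) + 36*sqrt(3)*u**5 - 72*sqrt(6)*u**4*sqrt(u**2 + 3) - sqrt(6)*u**3*sqrt(u**2 + 3) + 90*sqrt(3)*u**3 - 36*sqrt(6)*u**2*sqrt(u**2 + 3) - 186*sqrt(6)*u*sqrt(u**2 + 3) + 63*sqrt(3)*u - 72*sqrt(6)*sqrt(u**2 + 3))/(24*sqrt(u**2 + 3)*sqrt(4*u**4 + 3*u**2 + 12)), which equals f(u).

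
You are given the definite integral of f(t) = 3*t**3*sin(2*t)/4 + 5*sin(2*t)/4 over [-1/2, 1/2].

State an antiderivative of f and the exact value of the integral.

Antiderivative: F(t) = -(12*t**3*cos(2*t) - 18*t**2*sin(2*t) - 18*t*cos(2*t) + 9*sin(2*t) + 20*cos(2*t))/32; value = -9*sin(1)/32 + 15*cos(1)/32

Integrate term by term and add the pieces.
F(t) = -(12*t**3*cos(2*t) - 18*t**2*sin(2*t) - 18*t*cos(2*t) + 9*sin(2*t) + 20*cos(2*t))/32 is an antiderivative of f.
Check: d/dt[-(12*t**3*cos(2*t) - 18*t**2*sin(2*t) - 18*t*cos(2*t) + 9*sin(2*t) + 20*cos(2*t))/32] = 3*t**3*sin(2*t)/4 + 5*sin(2*t)/4 = f(t).
F(1/2) = -25*cos(1)/64 - 9*sin(1)/64; F(-1/2) = -55*cos(1)/64 + 9*sin(1)/64.
Integral = F(1/2) - F(-1/2) = -9*sin(1)/32 + 15*cos(1)/32.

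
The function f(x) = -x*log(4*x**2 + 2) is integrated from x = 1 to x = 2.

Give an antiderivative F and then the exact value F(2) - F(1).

Whatever form F(x) takes, F'(x) = f(x) is non-negotiable.
F(x) = (-2*x**2*log(4*x**2 + 2) + 2*x**2 - log(2*x**2 + 1))/4 is an antiderivative of f.
Check: d/dx[(-2*x**2*log(4*x**2 + 2) + 2*x**2 - log(2*x**2 + 1))/4] = -x*log(2*x**2 + 1) - x*log(2), which equals f(x).
F(2) = -2*log(18) - log(9)/4 + 2; F(1) = -log(6)/2 - log(3)/4 + 1/2.
Integral = F(2) - F(1) = -2*log(18) - log(9)/4 + log(3)/4 + log(6)/2 + 3/2.

Antiderivative: F(x) = (-2*x**2*log(4*x**2 + 2) + 2*x**2 - log(2*x**2 + 1))/4; value = -2*log(18) - log(9)/4 + log(3)/4 + log(6)/2 + 3/2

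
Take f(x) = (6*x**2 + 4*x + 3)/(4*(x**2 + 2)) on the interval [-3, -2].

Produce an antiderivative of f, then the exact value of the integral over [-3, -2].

Antiderivative: F(x) = 3*x/2 + log(x**2 + 2)/2 - 9*sqrt(2)*atan(sqrt(2)*x/2)/8; value = -9*sqrt(2)*atan(3*sqrt(2)/2)/8 - log(11)/2 + log(6)/2 + 3/2 + 9*sqrt(2)*atan(sqrt(2))/8

Since d/dx undoes antidifferentiation here, F'(x) = f(x) is required of F(x).
F(x) = 3*x/2 + log(x**2 + 2)/2 - 9*sqrt(2)*atan(sqrt(2)*x/2)/8 is an antiderivative of f.
Check: d/dx[3*x/2 + log(x**2 + 2)/2 - 9*sqrt(2)*atan(sqrt(2)*x/2)/8] = (6*x**2 + 4*x + 3)/(4*x**2 + 8), which equals f(x).
F(-2) = -3 + log(6)/2 + 9*sqrt(2)*atan(sqrt(2))/8; F(-3) = -9/2 + log(11)/2 + 9*sqrt(2)*atan(3*sqrt(2)/2)/8.
Integral = F(-2) - F(-3) = -9*sqrt(2)*atan(3*sqrt(2)/2)/8 - log(11)/2 + log(6)/2 + 3/2 + 9*sqrt(2)*atan(sqrt(2))/8.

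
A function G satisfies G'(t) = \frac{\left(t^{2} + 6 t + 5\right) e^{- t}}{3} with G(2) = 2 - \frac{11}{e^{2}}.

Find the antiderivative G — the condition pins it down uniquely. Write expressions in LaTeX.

G'(t) has the shape u'v + uv' for u = - \frac{t^{2}}{3} - \frac{8 t}{3} - \frac{13}{3} and v = e^{- t} — it is the derivative of the product u*v.
A general antiderivative is \frac{\left(- t^{2} - 8 t - 13\right) e^{- t}}{3} + C.
The condition gives C = 2 - \frac{11}{e^{2}} - (- \frac{11}{e^{2}}) = 2.
So G(t) = \frac{\left(- t^{2} - 8 t + 6 e^{t} - 13\right) e^{- t}}{3}.
Check: d/dt[\frac{\left(- t^{2} - 8 t + 6 e^{t} - 13\right) e^{- t}}{3}] = \frac{\left(t^{2} + 6 t + 5\right) e^{- t}}{3} = G'(t).

G(t) = \frac{\left(- t^{2} - 8 t + 6 e^{t} - 13\right) e^{- t}}{3}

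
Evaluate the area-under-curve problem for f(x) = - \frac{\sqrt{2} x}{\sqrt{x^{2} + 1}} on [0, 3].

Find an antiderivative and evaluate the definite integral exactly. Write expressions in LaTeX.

Antiderivative: F(x) = - \sqrt{2} \sqrt{x^{2} + 1}; value = - 2 \sqrt{5} + \sqrt{2}

The substitution u = 2 x^{2} + 2 works: f is exactly (dF/du)*(du/dx) for that inner function.
F(x) = - \sqrt{2} \sqrt{x^{2} + 1} is an antiderivative of f.
Check: d/dx[- \sqrt{2} \sqrt{x^{2} + 1}] = - \frac{\sqrt{2} x}{\sqrt{x^{2} + 1}} = f(x).
F(3) = - 2 \sqrt{5}; F(0) = - \sqrt{2}.
Integral = F(3) - F(0) = - 2 \sqrt{5} + \sqrt{2}.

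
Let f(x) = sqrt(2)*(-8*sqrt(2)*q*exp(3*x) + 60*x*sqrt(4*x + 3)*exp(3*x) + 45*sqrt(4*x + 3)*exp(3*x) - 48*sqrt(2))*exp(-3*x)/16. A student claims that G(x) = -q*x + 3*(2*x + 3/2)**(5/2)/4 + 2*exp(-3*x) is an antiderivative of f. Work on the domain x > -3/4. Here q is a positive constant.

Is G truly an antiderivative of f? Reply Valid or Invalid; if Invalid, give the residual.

d/dx[G] = sqrt(2)*(-8*sqrt(2)*q*exp(3*x) + 60*x*sqrt(4*x + 3)*exp(3*x) + 45*sqrt(4*x + 3)*exp(3*x) - 48*sqrt(2))*exp(-3*x)/16
This equals f(x) exactly, so the claim holds.

Valid. The derivative of G reproduces f.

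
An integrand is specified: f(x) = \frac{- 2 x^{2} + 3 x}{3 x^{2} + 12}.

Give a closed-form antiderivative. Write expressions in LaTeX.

Whatever form F(x) takes, F'(x) = f(x) is non-negotiable.
Check: d/dx[- \frac{2 x}{3} + \frac{\log{\left(x^{2} + 4 \right)}}{2} + \frac{4 \operatorname{atan}{\left(\frac{x}{2} \right)}}{3}] = \frac{- 2 x^{2} + 3 x}{3 x^{2} + 12} = f(x).

An antiderivative is F(x) = - \frac{2 x}{3} + \frac{\log{\left(x^{2} + 4 \right)}}{2} + \frac{4 \operatorname{atan}{\left(\frac{x}{2} \right)}}{3}.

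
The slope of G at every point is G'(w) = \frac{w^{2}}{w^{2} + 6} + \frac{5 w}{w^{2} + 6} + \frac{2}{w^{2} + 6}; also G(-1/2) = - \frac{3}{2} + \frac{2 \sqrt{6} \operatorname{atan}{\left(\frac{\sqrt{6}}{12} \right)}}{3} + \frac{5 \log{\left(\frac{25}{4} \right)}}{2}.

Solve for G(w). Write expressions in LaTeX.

G(w) = w + \frac{5 \log{\left(w^{2} + 6 \right)}}{2} - \frac{2 \sqrt{6} \operatorname{atan}{\left(\frac{\sqrt{6} w}{6} \right)}}{3} - 1

Integrate term by term and add the pieces.
A general antiderivative is w + \frac{5 \log{\left(w^{2} + 6 \right)}}{2} - \frac{2 \sqrt{6} \operatorname{atan}{\left(\frac{\sqrt{6} w}{6} \right)}}{3} + C.
The condition gives C = - \frac{3}{2} + \frac{2 \sqrt{6} \operatorname{atan}{\left(\frac{\sqrt{6}}{12} \right)}}{3} + \frac{5 \log{\left(\frac{25}{4} \right)}}{2} - (- \frac{1}{2} + \frac{2 \sqrt{6} \operatorname{atan}{\left(\frac{\sqrt{6}}{12} \right)}}{3} + \frac{5 \log{\left(\frac{25}{4} \right)}}{2}) = -1.
So G(w) = w + \frac{5 \log{\left(w^{2} + 6 \right)}}{2} - \frac{2 \sqrt{6} \operatorname{atan}{\left(\frac{\sqrt{6} w}{6} \right)}}{3} - 1.
Check: d/dw[w + \frac{5 \log{\left(w^{2} + 6 \right)}}{2} - \frac{2 \sqrt{6} \operatorname{atan}{\left(\frac{\sqrt{6} w}{6} \right)}}{3} - 1] = \frac{w^{2} + 5 w + 2}{w^{2} + 6}, which equals G'(w).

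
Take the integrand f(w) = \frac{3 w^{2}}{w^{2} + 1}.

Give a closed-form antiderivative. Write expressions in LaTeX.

An antiderivative is F(w) = 3 w - 3 \operatorname{atan}{\left(w \right)}.

A candidate is checked by its d/dw: the result must match f(w).
Check: d/dw[3 w - 3 \operatorname{atan}{\left(w \right)}] = \frac{3 w^{2}}{w^{2} + 1} = f(w).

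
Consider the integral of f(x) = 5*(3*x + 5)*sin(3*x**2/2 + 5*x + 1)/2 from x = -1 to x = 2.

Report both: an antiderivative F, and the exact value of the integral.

The substitution u = 3*x**2/2 + 5*x + 1 works: f is exactly (dF/du)*(du/dx) for that inner function.
F(x) = -5*cos(3*x**2/2 + 5*x + 1)/2 is an antiderivative of f.
Check: d/dx[-5*cos(3*x**2/2 + 5*x + 1)/2] = 15*x*sin(3*x**2/2 + 5*x + 1)/2 + 25*sin(3*x**2/2 + 5*x + 1)/2, which equals f(x).
F(2) = -5*cos(17)/2; F(-1) = -5*cos(5/2)/2.
Integral = F(2) - F(-1) = 5*cos(5/2)/2 - 5*cos(17)/2.

Antiderivative: F(x) = -5*cos(3*x**2/2 + 5*x + 1)/2; value = 5*cos(5/2)/2 - 5*cos(17)/2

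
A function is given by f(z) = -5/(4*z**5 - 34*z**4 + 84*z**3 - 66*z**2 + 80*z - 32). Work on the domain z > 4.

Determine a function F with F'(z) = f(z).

An antiderivative is F(z) = (450*(z - 4)*log(z - 4) - 2312*(z - 4)*log(z - 1/2) + 931*(z - 4)*log(z**2 + 1) - 49*(z - 4)*atan(z) + 595)/(28322*(z - 4)).

Factor the denominator (2*(z - 4)**2*(2*z - 1)*(z**2 + 1)) and decompose: f = (38*z - 1)/(578*(z**2 + 1)) - 8/(49*(2*z - 1)) + 225/(14161*(z - 4)) - 5/(238*(z - 4)**2); each piece integrates to a log, atan, or power term.
Check: d/dz[(450*(z - 4)*log(z - 4) - 2312*(z - 4)*log(z - 1/2) + 931*(z - 4)*log(z**2 + 1) - 49*(z - 4)*atan(z) + 595)/(28322*(z - 4))] = -5/(4*z**5 - 34*z**4 + 84*z**3 - 66*z**2 + 80*z - 32) = f(z).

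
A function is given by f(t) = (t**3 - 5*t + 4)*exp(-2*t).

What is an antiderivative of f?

f has the shape u'v + uv' for u = -t**3/2 - 3*t**2/4 + 7*t/4 - 9/8 and v = exp(-2*t) — it is the derivative of the product u*v.
Check: d/dt[-(4*t**3 + 6*t**2 - 14*t + 9)*exp(-2*t)/8] = (t**3 - 5*t + 4)*exp(-2*t) = f(t).

An antiderivative is F(t) = -(4*t**3 + 6*t**2 - 14*t + 9)*exp(-2*t)/8.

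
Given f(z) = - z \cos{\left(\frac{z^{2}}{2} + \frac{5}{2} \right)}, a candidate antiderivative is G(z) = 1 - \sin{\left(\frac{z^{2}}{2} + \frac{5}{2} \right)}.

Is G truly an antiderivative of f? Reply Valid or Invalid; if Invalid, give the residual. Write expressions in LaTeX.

d/dz[G] = - z \cos{\left(\frac{z^{2}}{2} + \frac{5}{2} \right)}
This equals f(z) exactly, so the claim holds.

Valid. The derivative of G reproduces f.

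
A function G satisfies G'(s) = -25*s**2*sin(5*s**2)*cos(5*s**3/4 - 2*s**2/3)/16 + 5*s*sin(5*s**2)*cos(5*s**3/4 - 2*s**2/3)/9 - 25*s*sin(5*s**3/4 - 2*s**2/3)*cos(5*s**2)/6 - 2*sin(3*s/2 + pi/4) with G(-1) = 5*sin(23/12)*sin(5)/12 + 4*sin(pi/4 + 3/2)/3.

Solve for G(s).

The integrand splits into summands that can be handled one at a time.
A general antiderivative is -5*sin(5*s**2)*sin(5*s**3/4 - 2*s**2/3)/12 + 4*cos(3*s/2 + pi/4)/3 + C.
The condition gives C = 5*sin(23/12)*sin(5)/12 + 4*sin(pi/4 + 3/2)/3 - (5*sin(23/12)*sin(5)/12 + 4*sin(pi/4 + 3/2)/3) = 0.
So G(s) = -5*sin(5*s**2)*sin(5*s**3/4 - 2*s**2/3)/12 + 4*cos(3*s/2 + pi/4)/3.
Check: d/ds[-5*sin(5*s**2)*sin(5*s**3/4 - 2*s**2/3)/12 + 4*cos(3*s/2 + pi/4)/3] = -25*s**2*sin(5*s**2)*cos(5*s**3/4 - 2*s**2/3)/16 + 5*s*sin(5*s**2)*cos(5*s**3/4 - 2*s**2/3)/9 - 25*s*sin(5*s**3/4 - 2*s**2/3)*cos(5*s**2)/6 - 2*sin(3*s/2 + pi/4) = G'(s).

G(s) = -5*sin(5*s**2)*sin(5*s**3/4 - 2*s**2/3)/12 + 4*cos(3*s/2 + pi/4)/3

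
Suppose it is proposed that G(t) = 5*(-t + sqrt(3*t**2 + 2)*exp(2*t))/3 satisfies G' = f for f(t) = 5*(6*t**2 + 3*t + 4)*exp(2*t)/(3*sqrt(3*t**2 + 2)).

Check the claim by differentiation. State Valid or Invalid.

Invalid: d/dt[G] - f = -5/3, which is not 0.

d/dt[G] = (30*t**2*exp(2*t) + 15*t*exp(2*t) - 5*sqrt(3*t**2 + 2) + 20*exp(2*t))/(3*sqrt(3*t**2 + 2))
d/dt[G] - f(t) = -5/3 != 0.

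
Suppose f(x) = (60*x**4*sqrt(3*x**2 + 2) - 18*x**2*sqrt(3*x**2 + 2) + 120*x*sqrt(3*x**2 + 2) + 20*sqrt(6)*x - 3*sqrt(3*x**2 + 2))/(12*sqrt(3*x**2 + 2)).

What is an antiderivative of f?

For F(x) to be correct the identity F'(x) - f(x) = 0 must hold.
Check: d/dx[x**5 - x**3/2 + 5*x**2 - x/4 + 5*sqrt(2*x**2 + 4/3)/3] = (60*x**4*sqrt(3*x**2 + 2) - 18*x**2*sqrt(3*x**2 + 2) + 120*x*sqrt(3*x**2 + 2) + 20*sqrt(6)*x - 3*sqrt(3*x**2 + 2))/(12*sqrt(3*x**2 + 2)) = f(x).

An antiderivative is F(x) = x**5 - x**3/2 + 5*x**2 - x/4 + 5*sqrt(2*x**2 + 4/3)/3.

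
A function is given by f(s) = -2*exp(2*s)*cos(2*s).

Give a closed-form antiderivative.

An antiderivative is F(s) = -exp(2*s)*sin(2*s)/2 - exp(2*s)*cos(2*s)/2.

Recover f(s) by differentiating a candidate F(s); any mismatch rules it out.
Check: d/ds[-exp(2*s)*sin(2*s)/2 - exp(2*s)*cos(2*s)/2] = -2*exp(2*s)*cos(2*s) = f(s).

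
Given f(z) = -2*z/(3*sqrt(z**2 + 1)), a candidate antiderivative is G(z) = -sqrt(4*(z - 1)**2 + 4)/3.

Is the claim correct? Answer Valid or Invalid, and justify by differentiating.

d/dz[G] = (2 - 2*z)/(3*sqrt(z**2 - 2*z + 2))
d/dz[G] - f(z) = (-2*z*sqrt(z**2 + 1) + 2*z*sqrt(z**2 - 2*z + 2) + 2*sqrt(z**2 + 1))/(3*sqrt(z**2 + 1)*sqrt(z**2 - 2*z + 2)) != 0.

Invalid: d/dz[G] - f = (-2*z*sqrt(z**2 + 1) + 2*z*sqrt(z**2 - 2*z + 2) + 2*sqrt(z**2 + 1))/(3*sqrt(z**2 + 1)*sqrt(z**2 - 2*z + 2)), which is not 0.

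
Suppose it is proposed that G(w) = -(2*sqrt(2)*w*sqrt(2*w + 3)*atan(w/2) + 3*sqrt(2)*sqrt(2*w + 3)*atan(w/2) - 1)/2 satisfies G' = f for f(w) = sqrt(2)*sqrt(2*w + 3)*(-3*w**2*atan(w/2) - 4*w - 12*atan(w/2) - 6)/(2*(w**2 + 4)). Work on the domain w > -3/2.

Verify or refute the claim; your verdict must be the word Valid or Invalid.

Valid - differentiating G returns exactly f.

d/dw[G] = (-6*sqrt(2)*w**3*atan(w/2) - 9*sqrt(2)*w**2*atan(w/2) - 8*sqrt(2)*w**2 - 24*sqrt(2)*w*atan(w/2) - 24*sqrt(2)*w - 36*sqrt(2)*atan(w/2) - 18*sqrt(2))/(2*w**2*sqrt(2*w + 3) + 8*sqrt(2*w + 3))
This equals f(w) exactly, so the claim holds.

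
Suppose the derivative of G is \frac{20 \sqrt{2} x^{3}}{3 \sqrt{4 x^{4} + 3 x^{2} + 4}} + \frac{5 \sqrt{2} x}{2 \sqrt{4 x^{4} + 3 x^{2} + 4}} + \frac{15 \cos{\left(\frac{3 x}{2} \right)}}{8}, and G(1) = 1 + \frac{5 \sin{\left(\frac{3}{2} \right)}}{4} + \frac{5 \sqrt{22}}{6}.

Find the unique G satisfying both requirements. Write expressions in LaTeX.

Integrate term by term and add the pieces.
A general antiderivative is \frac{5 \sqrt{2 x^{4} + \frac{3 x^{2}}{2} + 2}}{3} + \frac{5 \sin{\left(\frac{3 x}{2} \right)}}{4} + C.
The condition gives C = 1 + \frac{5 \sin{\left(\frac{3}{2} \right)}}{4} + \frac{5 \sqrt{22}}{6} - (\frac{5 \sin{\left(\frac{3}{2} \right)}}{4} + \frac{5 \sqrt{22}}{6}) = 1.
So G(x) = \frac{5 \sqrt{2 x^{4} + \frac{3 x^{2}}{2} + 2}}{3} + \frac{5 \sin{\left(\frac{3 x}{2} \right)}}{4} + 1.
Check: d/dx[\frac{5 \sqrt{2 x^{4} + \frac{3 x^{2}}{2} + 2}}{3} + \frac{5 \sin{\left(\frac{3 x}{2} \right)}}{4} + 1] = \frac{160 \sqrt{2} x^{3} + 60 \sqrt{2} x + 45 \sqrt{4 x^{4} + 3 x^{2} + 4} \cos{\left(\frac{3 x}{2} \right)}}{24 \sqrt{4 x^{4} + 3 x^{2} + 4}}, which equals G'(x).

G(x) = \frac{5 \sqrt{2 x^{4} + \frac{3 x^{2}}{2} + 2}}{3} + \frac{5 \sin{\left(\frac{3 x}{2} \right)}}{4} + 1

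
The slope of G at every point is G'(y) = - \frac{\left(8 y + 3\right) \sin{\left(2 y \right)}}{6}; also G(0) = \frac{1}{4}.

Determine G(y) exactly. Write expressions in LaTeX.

G(y) = \frac{8 y \cos{\left(2 y \right)} - 4 \sin{\left(2 y \right)} + 3 \cos{\left(2 y \right)}}{12}

Any candidate G(y) must reproduce the stated G'(y) exactly.
A general antiderivative is \frac{2 y \cos{\left(2 y \right)}}{3} - \frac{\sin{\left(2 y \right)}}{3} + \frac{\cos{\left(2 y \right)}}{4} + C.
The condition gives C = \frac{1}{4} - (\frac{1}{4}) = 0.
So G(y) = \frac{8 y \cos{\left(2 y \right)} - 4 \sin{\left(2 y \right)} + 3 \cos{\left(2 y \right)}}{12}.
Check: d/dy[\frac{8 y \cos{\left(2 y \right)} - 4 \sin{\left(2 y \right)} + 3 \cos{\left(2 y \right)}}{12}] = - \frac{4 y \sin{\left(2 y \right)}}{3} - \frac{\sin{\left(2 y \right)}}{2}, which equals G'(y).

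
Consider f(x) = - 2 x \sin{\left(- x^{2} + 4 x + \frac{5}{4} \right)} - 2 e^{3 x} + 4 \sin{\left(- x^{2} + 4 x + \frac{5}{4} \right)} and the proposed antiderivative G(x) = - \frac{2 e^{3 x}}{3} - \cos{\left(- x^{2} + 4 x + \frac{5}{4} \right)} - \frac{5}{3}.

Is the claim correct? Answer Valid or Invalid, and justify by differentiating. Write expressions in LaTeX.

d/dx[G] = - 2 x \sin{\left(- x^{2} + 4 x + \frac{5}{4} \right)} - 2 e^{3 x} + 4 \sin{\left(- x^{2} + 4 x + \frac{5}{4} \right)}
This equals f(x) exactly, so the claim holds.

Valid - the claim checks out under differentiation.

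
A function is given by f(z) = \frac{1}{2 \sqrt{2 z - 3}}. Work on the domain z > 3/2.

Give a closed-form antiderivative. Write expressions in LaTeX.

Any candidate F(z) must reproduce f(z) exactly when differentiated.
Check: d/dz[\frac{\sqrt{2 z - 3}}{2}] = \frac{1}{2 \sqrt{2 z - 3}} = f(z).

An antiderivative is F(z) = \frac{\sqrt{2 z - 3}}{2}.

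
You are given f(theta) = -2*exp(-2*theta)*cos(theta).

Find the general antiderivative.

An antiderivative F(theta) passes only if d/dtheta[F] lands on f(theta) exactly.
Check: d/dtheta[-2*exp(-2*theta)*sin(theta)/5 + 4*exp(-2*theta)*cos(theta)/5] = -2*exp(-2*theta)*cos(theta) = f(theta).

F(theta) = -2*exp(-2*theta)*sin(theta)/5 + 4*exp(-2*theta)*cos(theta)/5 + C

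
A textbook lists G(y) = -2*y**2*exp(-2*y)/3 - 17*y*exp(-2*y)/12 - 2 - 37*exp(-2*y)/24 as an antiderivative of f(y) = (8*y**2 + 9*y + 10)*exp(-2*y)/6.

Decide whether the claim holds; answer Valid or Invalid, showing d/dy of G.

d/dy[G] = (8*y**2 + 9*y + 10)*exp(-2*y)/6
This equals f(y) exactly, so the claim holds.

Valid - the claim checks out under differentiation.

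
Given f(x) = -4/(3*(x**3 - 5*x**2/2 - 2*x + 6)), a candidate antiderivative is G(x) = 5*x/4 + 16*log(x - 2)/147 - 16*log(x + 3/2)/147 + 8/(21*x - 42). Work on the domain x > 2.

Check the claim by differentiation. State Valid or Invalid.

Invalid: d/dx[G] - f = 5/4, which is not 0.

d/dx[G] = (30*x**3 - 75*x**2 - 60*x + 148)/(24*x**3 - 60*x**2 - 48*x + 144)
d/dx[G] - f(x) = 5/4 != 0.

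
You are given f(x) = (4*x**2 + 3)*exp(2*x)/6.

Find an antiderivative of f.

Recognize the product-rule pattern: f = u'v + uv' with u = x**2/3 - x/3 + 5/12, v = exp(2*x), so integration by parts undoes it.
Check: d/dx[x**2*exp(2*x)/3 - x*exp(2*x)/3 + 5*exp(2*x)/12] = 2*x**2*exp(2*x)/3 + exp(2*x)/2, which equals f(x).

An antiderivative is F(x) = x**2*exp(2*x)/3 - x*exp(2*x)/3 + 5*exp(2*x)/12.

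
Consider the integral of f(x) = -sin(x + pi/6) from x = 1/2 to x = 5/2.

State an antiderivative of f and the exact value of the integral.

Antiderivative: F(x) = cos(x + pi/6); value = cos(pi/6 + 5/2) - cos(1/2 + pi/6)

A candidate is checked by its d/dx: the result must match f(x).
F(x) = cos(x + pi/6) is an antiderivative of f.
Check: d/dx[cos(x + pi/6)] = -sin(x + pi/6) = f(x).
F(5/2) = cos(pi/6 + 5/2); F(1/2) = cos(1/2 + pi/6).
Integral = F(5/2) - F(1/2) = cos(pi/6 + 5/2) - cos(1/2 + pi/6).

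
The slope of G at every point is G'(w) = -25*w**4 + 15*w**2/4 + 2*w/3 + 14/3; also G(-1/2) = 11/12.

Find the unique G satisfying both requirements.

The integrand splits into summands that can be handled one at a time.
A general antiderivative is -5*w**5 + 5*w**3/4 + w**2/3 + 14*w/3 + 8/3 + C.
The condition gives C = 11/12 - (5/12) = 1/2.
So G(w) = -5*w**5 + 5*w**3/4 + w**2/3 + 14*w/3 + 19/6.
Check: d/dw[-5*w**5 + 5*w**3/4 + w**2/3 + 14*w/3 + 19/6] = -25*w**4 + 15*w**2/4 + 2*w/3 + 14/3 = G'(w).

G(w) = -5*w**5 + 5*w**3/4 + w**2/3 + 14*w/3 + 19/6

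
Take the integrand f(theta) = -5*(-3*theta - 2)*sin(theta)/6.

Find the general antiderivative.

F(theta) = -5*(3*theta*cos(theta) - 3*sin(theta) + 2*cos(theta))/6 + C

For F(theta) to be correct the identity F'(theta) - f(theta) = 0 must hold.
Check: d/dtheta[-5*(3*theta*cos(theta) - 3*sin(theta) + 2*cos(theta))/6] = 5*theta*sin(theta)/2 + 5*sin(theta)/3, which equals f(theta).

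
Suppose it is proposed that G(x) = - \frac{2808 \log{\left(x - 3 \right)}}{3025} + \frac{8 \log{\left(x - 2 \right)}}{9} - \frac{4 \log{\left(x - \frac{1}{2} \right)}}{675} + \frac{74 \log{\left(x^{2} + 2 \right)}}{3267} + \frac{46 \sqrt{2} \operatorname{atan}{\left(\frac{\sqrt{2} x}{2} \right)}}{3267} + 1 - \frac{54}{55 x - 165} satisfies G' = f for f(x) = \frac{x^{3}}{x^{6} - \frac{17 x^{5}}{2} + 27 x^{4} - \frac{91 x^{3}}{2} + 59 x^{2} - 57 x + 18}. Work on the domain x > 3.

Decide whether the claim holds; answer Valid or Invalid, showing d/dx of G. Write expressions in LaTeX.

d/dx[G] = \frac{2 x^{3}}{2 x^{6} - 17 x^{5} + 54 x^{4} - 91 x^{3} + 118 x^{2} - 114 x + 36}
This equals f(x) exactly, so the claim holds.

Valid - the claim checks out under differentiation.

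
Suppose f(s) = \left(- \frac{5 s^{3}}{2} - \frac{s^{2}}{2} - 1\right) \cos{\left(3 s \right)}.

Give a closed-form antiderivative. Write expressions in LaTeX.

An antiderivative is F(s) = - \frac{5 s^{3} \sin{\left(3 s \right)}}{6} - \frac{s^{2} \sin{\left(3 s \right)}}{6} - \frac{5 s^{2} \cos{\left(3 s \right)}}{6} + \frac{5 s \sin{\left(3 s \right)}}{9} - \frac{s \cos{\left(3 s \right)}}{9} - \frac{8 \sin{\left(3 s \right)}}{27} + \frac{5 \cos{\left(3 s \right)}}{27}.

For F(s) to be correct the identity F'(s) - f(s) = 0 must hold.
Check: d/ds[- \frac{5 s^{3} \sin{\left(3 s \right)}}{6} - \frac{s^{2} \sin{\left(3 s \right)}}{6} - \frac{5 s^{2} \cos{\left(3 s \right)}}{6} + \frac{5 s \sin{\left(3 s \right)}}{9} - \frac{s \cos{\left(3 s \right)}}{9} - \frac{8 \sin{\left(3 s \right)}}{27} + \frac{5 \cos{\left(3 s \right)}}{27}] = - \frac{5 s^{3} \cos{\left(3 s \right)}}{2} - \frac{s^{2} \cos{\left(3 s \right)}}{2} - \cos{\left(3 s \right)}, which equals f(s).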